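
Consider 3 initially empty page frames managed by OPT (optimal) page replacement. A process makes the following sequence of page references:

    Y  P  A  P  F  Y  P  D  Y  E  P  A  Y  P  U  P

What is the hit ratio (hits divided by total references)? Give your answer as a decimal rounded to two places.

0.50

Y -> fault, frames {Y}
P -> fault, frames {Y,P}
A -> fault, frames {Y,P,A}
P -> hit
F -> fault, evict A, frames {Y,P,F}
Y -> hit
P -> hit
D -> fault, evict F, frames {Y,P,D}
Y -> hit
E -> fault, evict D, frames {Y,P,E}
P -> hit
A -> fault, evict E, frames {Y,P,A}
Y -> hit
P -> hit
U -> fault, evict A, frames {Y,P,U}
P -> hit
Hits: 8 of 16 references → 8/16 = 0.5000.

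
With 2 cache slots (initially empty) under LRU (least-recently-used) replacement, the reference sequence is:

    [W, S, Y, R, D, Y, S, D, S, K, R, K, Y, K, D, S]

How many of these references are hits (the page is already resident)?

3

W → miss, frames {W}
S → miss, frames {W,S}
Y → miss, evict W, frames {S,Y}
R → miss, evict S, frames {Y,R}
D → miss, evict Y, frames {R,D}
Y → miss, evict R, frames {D,Y}
S → miss, evict D, frames {Y,S}
D → miss, evict Y, frames {S,D}
S → hit
K → miss, evict D, frames {S,K}
R → miss, evict S, frames {K,R}
K → hit
Y → miss, evict R, frames {K,Y}
K → hit
D → miss, evict Y, frames {K,D}
S → miss, evict K, frames {D,S}
Hits: 3.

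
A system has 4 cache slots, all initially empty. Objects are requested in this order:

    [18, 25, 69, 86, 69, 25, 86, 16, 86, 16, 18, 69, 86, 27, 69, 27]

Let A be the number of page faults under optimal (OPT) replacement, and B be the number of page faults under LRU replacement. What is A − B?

Under OPT: F F F F . . . F . . . . . F . . → 6 faults.
Under LRU: F F F F . . . F . . F F . F . . → 8 faults.
A − B = 6 − 8 = -2.

-2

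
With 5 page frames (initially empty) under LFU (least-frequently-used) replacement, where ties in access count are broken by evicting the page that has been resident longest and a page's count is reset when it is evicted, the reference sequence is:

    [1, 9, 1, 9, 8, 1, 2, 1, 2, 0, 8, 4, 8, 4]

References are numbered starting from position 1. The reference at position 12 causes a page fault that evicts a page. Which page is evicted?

pos 1: 1: miss, frames {1}
pos 2: 9: miss, frames {1,9}
pos 3: 1: hit
pos 4: 9: hit
pos 5: 8: miss, frames {1,9,8}
pos 6: 1: hit
pos 7: 2: miss, frames {1,9,8,2}
pos 8: 1: hit
pos 9: 2: hit
pos 10: 0: miss, frames {1,9,8,2,0}
pos 11: 8: hit
pos 12: 4: miss, evict 0, frames {1,9,8,2,4}
At position 12, page 0 is evicted.

0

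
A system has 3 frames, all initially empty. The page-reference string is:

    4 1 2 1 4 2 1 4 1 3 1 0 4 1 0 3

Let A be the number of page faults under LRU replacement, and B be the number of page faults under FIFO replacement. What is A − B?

Under LRU: F F F . . . . . . F . F F . . F → 7 faults.
Under FIFO: F F F . . . . . . F . F F F . F → 8 faults.
A − B = 7 − 8 = -1.

-1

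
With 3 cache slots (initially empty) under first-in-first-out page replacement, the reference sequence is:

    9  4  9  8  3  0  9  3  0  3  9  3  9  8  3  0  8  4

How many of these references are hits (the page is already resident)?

8

9: fault, frames (9)
4: fault, frames (9 4)
9: hit
8: fault, frames (9 4 8)
3: fault, evict 9, frames (4 8 3)
0: fault, evict 4, frames (8 3 0)
9: fault, evict 8, frames (3 0 9)
3: hit
0: hit
3: hit
9: hit
3: hit
9: hit
8: fault, evict 3, frames (0 9 8)
3: fault, evict 0, frames (9 8 3)
0: fault, evict 9, frames (8 3 0)
8: hit
4: fault, evict 8, frames (3 0 4)
Hits: 8.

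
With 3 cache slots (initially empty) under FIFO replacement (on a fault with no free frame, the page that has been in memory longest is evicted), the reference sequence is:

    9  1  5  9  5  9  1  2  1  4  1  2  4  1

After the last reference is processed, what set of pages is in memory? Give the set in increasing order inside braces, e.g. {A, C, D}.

9 → miss, frames {9}
1 → miss, frames {9,1}
5 → miss, frames {9,1,5}
9 → hit
5 → hit
9 → hit
1 → hit
2 → miss, evict 9, frames {1,5,2}
1 → hit
4 → miss, evict 1, frames {5,2,4}
1 → miss, evict 5, frames {2,4,1}
2 → hit
4 → hit
1 → hit

{1, 2, 4}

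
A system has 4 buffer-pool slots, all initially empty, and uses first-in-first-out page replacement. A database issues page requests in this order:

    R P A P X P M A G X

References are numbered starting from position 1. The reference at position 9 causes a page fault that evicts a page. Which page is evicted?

P

pos 1: R → miss, frames [R]
pos 2: P → miss, frames [R, P]
pos 3: A → miss, frames [R, P, A]
pos 4: P → hit
pos 5: X → miss, frames [R, P, A, X]
pos 6: P → hit
pos 7: M → miss, evict R, frames [P, A, X, M]
pos 8: A → hit
pos 9: G → miss, evict P, frames [A, X, M, G]
At position 9, page P is evicted.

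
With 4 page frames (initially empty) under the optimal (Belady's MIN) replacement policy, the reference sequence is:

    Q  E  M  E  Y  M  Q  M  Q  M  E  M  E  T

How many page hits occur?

9

Q: miss, frames {Q}
E: miss, frames {Q,E}
M: miss, frames {Q,E,M}
E: hit
Y: miss, frames {Q,E,M,Y}
M: hit
Q: hit
M: hit
Q: hit
M: hit
E: hit
M: hit
E: hit
T: miss, evict Y, frames {Q,E,M,T}
Hits: 9.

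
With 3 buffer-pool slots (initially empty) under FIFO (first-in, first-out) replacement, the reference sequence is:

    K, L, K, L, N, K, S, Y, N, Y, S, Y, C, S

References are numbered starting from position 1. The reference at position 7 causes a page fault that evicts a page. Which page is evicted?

K

pos 1: K → miss, frames {K}
pos 2: L → miss, frames {K,L}
pos 3: K → hit
pos 4: L → hit
pos 5: N → miss, frames {K,L,N}
pos 6: K → hit
pos 7: S → miss, evict K, frames {L,N,S}
At position 7, page K is evicted.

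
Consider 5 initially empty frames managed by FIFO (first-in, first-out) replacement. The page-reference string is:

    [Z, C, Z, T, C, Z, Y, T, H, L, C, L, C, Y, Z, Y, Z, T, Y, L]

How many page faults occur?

7

Z -> fault, frames {Z}
C -> fault, frames {Z,C}
Z -> hit
T -> fault, frames {Z,C,T}
C -> hit
Z -> hit
Y -> fault, frames {Z,C,T,Y}
T -> hit
H -> fault, frames {Z,C,T,Y,H}
L -> fault, evict Z, frames {C,T,Y,H,L}
C -> hit
L -> hit
C -> hit
Y -> hit
Z -> fault, evict C, frames {T,Y,H,L,Z}
Y -> hit
Z -> hit
T -> hit
Y -> hit
L -> hit
Page faults: 7.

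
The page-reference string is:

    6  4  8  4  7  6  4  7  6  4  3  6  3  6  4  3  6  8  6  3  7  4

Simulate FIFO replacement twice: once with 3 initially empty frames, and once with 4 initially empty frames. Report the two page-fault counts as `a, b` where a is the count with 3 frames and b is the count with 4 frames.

11, 9

3 frames: F F F . F F F . . . F . . . . . . F F . F F → 11 faults.
4 frames: F F F . F . . . . . F F . . F . . F . . F . → 9 faults.
9 < 11: adding a frame reduced faults, as is typical.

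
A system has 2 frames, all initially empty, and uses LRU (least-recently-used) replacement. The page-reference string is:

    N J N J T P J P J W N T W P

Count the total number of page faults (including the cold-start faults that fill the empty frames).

N → miss, frames (N)
J → miss, frames (N J)
N → hit
J → hit
T → miss, evict N, frames (J T)
P → miss, evict J, frames (T P)
J → miss, evict T, frames (P J)
P → hit
J → hit
W → miss, evict P, frames (J W)
N → miss, evict J, frames (W N)
T → miss, evict W, frames (N T)
W → miss, evict N, frames (T W)
P → miss, evict T, frames (W P)
Page faults: 10.

10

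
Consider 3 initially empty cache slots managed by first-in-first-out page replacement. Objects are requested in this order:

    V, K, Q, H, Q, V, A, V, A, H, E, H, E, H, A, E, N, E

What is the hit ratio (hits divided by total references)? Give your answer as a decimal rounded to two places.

0.50

V -> fault, frames {V}
K -> fault, frames {V,K}
Q -> fault, frames {V,K,Q}
H -> fault, evict V, frames {K,Q,H}
Q -> hit
V -> fault, evict K, frames {Q,H,V}
A -> fault, evict Q, frames {H,V,A}
V -> hit
A -> hit
H -> hit
E -> fault, evict H, frames {V,A,E}
H -> fault, evict V, frames {A,E,H}
E -> hit
H -> hit
A -> hit
E -> hit
N -> fault, evict A, frames {E,H,N}
E -> hit
Hits: 9 of 18 references → 9/18 = 0.5000.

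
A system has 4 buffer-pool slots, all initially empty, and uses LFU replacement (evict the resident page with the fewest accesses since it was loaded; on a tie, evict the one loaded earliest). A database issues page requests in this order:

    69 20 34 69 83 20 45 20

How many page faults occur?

69 → fault, frames (69)
20 → fault, frames (69 20)
34 → fault, frames (69 20 34)
69 → hit
83 → fault, frames (69 20 34 83)
20 → hit
45 → fault, evict 34, frames (69 20 83 45)
20 → hit
Page faults: 5.

5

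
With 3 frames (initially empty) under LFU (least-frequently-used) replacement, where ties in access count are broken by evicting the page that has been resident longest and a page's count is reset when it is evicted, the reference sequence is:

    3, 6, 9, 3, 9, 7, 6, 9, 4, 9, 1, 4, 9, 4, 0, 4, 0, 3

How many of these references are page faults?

10

3 → miss, frames [3]
6 → miss, frames [3, 6]
9 → miss, frames [3, 6, 9]
3 → hit
9 → hit
7 → miss, evict 6, frames [3, 9, 7]
6 → miss, evict 7, frames [3, 9, 6]
9 → hit
4 → miss, evict 6, frames [3, 9, 4]
9 → hit
1 → miss, evict 4, frames [3, 9, 1]
4 → miss, evict 1, frames [3, 9, 4]
9 → hit
4 → hit
0 → miss, evict 3, frames [9, 4, 0]
4 → hit
0 → hit
3 → miss, evict 0, frames [9, 4, 3]
Page faults: 10.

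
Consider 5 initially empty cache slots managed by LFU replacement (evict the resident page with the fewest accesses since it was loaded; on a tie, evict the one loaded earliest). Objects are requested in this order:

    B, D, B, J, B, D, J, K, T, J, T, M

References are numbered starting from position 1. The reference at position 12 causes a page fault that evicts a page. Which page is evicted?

K

pos 1: B -> fault, frames (B)
pos 2: D -> fault, frames (B D)
pos 3: B -> hit
pos 4: J -> fault, frames (B D J)
pos 5: B -> hit
pos 6: D -> hit
pos 7: J -> hit
pos 8: K -> fault, frames (B D J K)
pos 9: T -> fault, frames (B D J K T)
pos 10: J -> hit
pos 11: T -> hit
pos 12: M -> fault, evict K, frames (B D J T M)
At position 12, page K is evicted.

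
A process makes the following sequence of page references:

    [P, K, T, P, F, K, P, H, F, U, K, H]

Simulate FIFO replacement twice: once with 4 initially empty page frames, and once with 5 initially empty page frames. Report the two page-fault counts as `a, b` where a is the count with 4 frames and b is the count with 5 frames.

4 frames: F F F . F . . F . F F . → 7 faults.
5 frames: F F F . F . . F . F . . → 6 faults.
6 < 7: adding a frame reduced faults, as is typical.

7, 6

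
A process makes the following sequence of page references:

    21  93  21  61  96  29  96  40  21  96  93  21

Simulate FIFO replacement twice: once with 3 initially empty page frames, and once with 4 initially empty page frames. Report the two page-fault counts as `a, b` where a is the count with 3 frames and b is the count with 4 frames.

9, 8

3 frames: F F . F F F . F F F F . → 9 faults.
4 frames: F F . F F F . F F . F . → 8 faults.
8 < 9: adding a frame reduced faults, as is typical.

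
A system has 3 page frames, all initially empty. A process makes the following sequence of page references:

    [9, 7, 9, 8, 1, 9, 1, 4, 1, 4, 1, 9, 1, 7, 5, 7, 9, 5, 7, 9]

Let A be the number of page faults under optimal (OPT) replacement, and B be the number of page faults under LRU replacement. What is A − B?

-1

Under OPT: F F . F F . . F . . . . . F F . . . . . → 7 faults.
Under LRU: F F . F F . . F . . . . . F F . F . . . → 8 faults.
A − B = 7 − 8 = -1.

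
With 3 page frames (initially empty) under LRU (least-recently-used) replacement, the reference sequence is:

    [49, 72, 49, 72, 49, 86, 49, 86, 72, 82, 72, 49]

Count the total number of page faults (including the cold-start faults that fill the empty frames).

49 → miss, frames {49}
72 → miss, frames {49,72}
49 → hit
72 → hit
49 → hit
86 → miss, frames {72,49,86}
49 → hit
86 → hit
72 → hit
82 → miss, evict 49, frames {86,72,82}
72 → hit
49 → miss, evict 86, frames {82,72,49}
Page faults: 5.

5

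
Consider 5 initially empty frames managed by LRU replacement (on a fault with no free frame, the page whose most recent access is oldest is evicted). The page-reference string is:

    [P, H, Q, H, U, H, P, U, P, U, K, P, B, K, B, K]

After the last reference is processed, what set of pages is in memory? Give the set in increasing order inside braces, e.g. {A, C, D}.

{B, H, K, P, U}

P: miss, frames [P]
H: miss, frames [P, H]
Q: miss, frames [P, H, Q]
H: hit
U: miss, frames [P, Q, H, U]
H: hit
P: hit
U: hit
P: hit
U: hit
K: miss, frames [Q, H, P, U, K]
P: hit
B: miss, evict Q, frames [H, U, K, P, B]
K: hit
B: hit
K: hit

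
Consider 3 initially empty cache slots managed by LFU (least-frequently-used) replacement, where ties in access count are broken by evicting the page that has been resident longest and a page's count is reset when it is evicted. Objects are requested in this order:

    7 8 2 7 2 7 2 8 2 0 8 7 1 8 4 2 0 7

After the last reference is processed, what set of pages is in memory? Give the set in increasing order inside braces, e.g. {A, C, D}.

{0, 2, 7}

7 -> miss, frames {7}
8 -> miss, frames {7,8}
2 -> miss, frames {7,8,2}
7 -> hit
2 -> hit
7 -> hit
2 -> hit
8 -> hit
2 -> hit
0 -> miss, evict 8, frames {7,2,0}
8 -> miss, evict 0, frames {7,2,8}
7 -> hit
1 -> miss, evict 8, frames {7,2,1}
8 -> miss, evict 1, frames {7,2,8}
4 -> miss, evict 8, frames {7,2,4}
2 -> hit
0 -> miss, evict 4, frames {7,2,0}
7 -> hit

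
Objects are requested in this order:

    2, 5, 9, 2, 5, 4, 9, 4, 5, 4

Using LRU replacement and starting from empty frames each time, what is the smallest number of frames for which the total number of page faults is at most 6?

f=1: 10 faults
f=2: 8 faults
f=3: 5 faults
f=4: 4 faults
Smallest f with faults ≤ 6 is 3.

3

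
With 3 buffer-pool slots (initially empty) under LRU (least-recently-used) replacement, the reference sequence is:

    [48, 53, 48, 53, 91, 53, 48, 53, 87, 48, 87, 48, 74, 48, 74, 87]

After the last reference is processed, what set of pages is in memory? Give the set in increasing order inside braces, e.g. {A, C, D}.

48 → fault, frames (48)
53 → fault, frames (48 53)
48 → hit
53 → hit
91 → fault, frames (48 53 91)
53 → hit
48 → hit
53 → hit
87 → fault, evict 91, frames (48 53 87)
48 → hit
87 → hit
48 → hit
74 → fault, evict 53, frames (87 48 74)
48 → hit
74 → hit
87 → hit

{48, 74, 87}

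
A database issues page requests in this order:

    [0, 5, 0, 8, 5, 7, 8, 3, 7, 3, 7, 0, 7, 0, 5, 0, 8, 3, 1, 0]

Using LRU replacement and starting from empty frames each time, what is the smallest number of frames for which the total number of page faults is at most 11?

f=1: 20 faults
f=2: 14 faults
f=3: 11 faults
f=4: 10 faults
f=5: 6 faults
f=6: 6 faults
Smallest f with faults ≤ 11 is 3.

3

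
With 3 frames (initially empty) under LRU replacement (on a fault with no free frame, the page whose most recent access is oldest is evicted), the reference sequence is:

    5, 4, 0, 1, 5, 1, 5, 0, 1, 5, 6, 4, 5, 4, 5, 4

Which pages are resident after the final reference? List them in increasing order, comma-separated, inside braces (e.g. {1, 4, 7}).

{4, 5, 6}

5 -> miss, frames (5)
4 -> miss, frames (5 4)
0 -> miss, frames (5 4 0)
1 -> miss, evict 5, frames (4 0 1)
5 -> miss, evict 4, frames (0 1 5)
1 -> hit
5 -> hit
0 -> hit
1 -> hit
5 -> hit
6 -> miss, evict 0, frames (1 5 6)
4 -> miss, evict 1, frames (5 6 4)
5 -> hit
4 -> hit
5 -> hit
4 -> hit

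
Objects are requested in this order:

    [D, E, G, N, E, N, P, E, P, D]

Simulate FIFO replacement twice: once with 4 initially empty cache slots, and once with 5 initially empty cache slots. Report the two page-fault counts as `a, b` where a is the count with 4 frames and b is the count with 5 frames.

6, 5

4 frames: F F F F . . F . . F → 6 faults.
5 frames: F F F F . . F . . . → 5 faults.
5 < 6: adding a frame reduced faults, as is typical.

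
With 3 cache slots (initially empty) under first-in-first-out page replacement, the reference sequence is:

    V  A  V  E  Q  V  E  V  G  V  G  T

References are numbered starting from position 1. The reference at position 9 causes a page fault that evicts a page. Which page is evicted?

pos 1: V: fault, frames (V)
pos 2: A: fault, frames (V A)
pos 3: V: hit
pos 4: E: fault, frames (V A E)
pos 5: Q: fault, evict V, frames (A E Q)
pos 6: V: fault, evict A, frames (E Q V)
pos 7: E: hit
pos 8: V: hit
pos 9: G: fault, evict E, frames (Q V G)
At position 9, page E is evicted.

E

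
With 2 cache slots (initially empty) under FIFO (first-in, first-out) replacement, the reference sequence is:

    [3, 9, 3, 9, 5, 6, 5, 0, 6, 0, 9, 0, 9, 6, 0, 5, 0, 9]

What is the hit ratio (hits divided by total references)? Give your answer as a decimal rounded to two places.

0.44

3: miss, frames (3)
9: miss, frames (3 9)
3: hit
9: hit
5: miss, evict 3, frames (9 5)
6: miss, evict 9, frames (5 6)
5: hit
0: miss, evict 5, frames (6 0)
6: hit
0: hit
9: miss, evict 6, frames (0 9)
0: hit
9: hit
6: miss, evict 0, frames (9 6)
0: miss, evict 9, frames (6 0)
5: miss, evict 6, frames (0 5)
0: hit
9: miss, evict 0, frames (5 9)
Hits: 8 of 18 references → 8/18 = 0.4444.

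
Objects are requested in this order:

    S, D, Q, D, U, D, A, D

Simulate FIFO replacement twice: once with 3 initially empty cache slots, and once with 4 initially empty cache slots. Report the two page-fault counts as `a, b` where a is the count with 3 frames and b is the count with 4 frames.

3 frames: F F F . F . F F → 6 faults.
4 frames: F F F . F . F . → 5 faults.
5 < 6: adding a frame reduced faults, as is typical.

6, 5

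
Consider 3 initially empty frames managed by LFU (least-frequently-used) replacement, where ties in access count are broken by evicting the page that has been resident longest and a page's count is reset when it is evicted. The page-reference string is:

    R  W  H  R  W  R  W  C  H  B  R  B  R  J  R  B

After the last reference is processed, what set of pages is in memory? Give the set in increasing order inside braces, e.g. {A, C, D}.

{B, R, W}

R: fault, frames [R]
W: fault, frames [R, W]
H: fault, frames [R, W, H]
R: hit
W: hit
R: hit
W: hit
C: fault, evict H, frames [R, W, C]
H: fault, evict C, frames [R, W, H]
B: fault, evict H, frames [R, W, B]
R: hit
B: hit
R: hit
J: fault, evict B, frames [R, W, J]
R: hit
B: fault, evict J, frames [R, W, B]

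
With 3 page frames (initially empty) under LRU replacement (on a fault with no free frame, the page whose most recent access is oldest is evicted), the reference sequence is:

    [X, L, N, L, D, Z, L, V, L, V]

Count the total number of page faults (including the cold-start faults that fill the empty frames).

6

X → miss, frames (X)
L → miss, frames (X L)
N → miss, frames (X L N)
L → hit
D → miss, evict X, frames (N L D)
Z → miss, evict N, frames (L D Z)
L → hit
V → miss, evict D, frames (Z L V)
L → hit
V → hit
Page faults: 6.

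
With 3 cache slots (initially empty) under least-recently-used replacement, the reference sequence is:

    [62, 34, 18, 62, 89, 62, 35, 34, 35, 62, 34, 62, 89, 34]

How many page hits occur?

62 -> miss, frames {62}
34 -> miss, frames {62,34}
18 -> miss, frames {62,34,18}
62 -> hit
89 -> miss, evict 34, frames {18,62,89}
62 -> hit
35 -> miss, evict 18, frames {89,62,35}
34 -> miss, evict 89, frames {62,35,34}
35 -> hit
62 -> hit
34 -> hit
62 -> hit
89 -> miss, evict 35, frames {34,62,89}
34 -> hit
Hits: 7.

7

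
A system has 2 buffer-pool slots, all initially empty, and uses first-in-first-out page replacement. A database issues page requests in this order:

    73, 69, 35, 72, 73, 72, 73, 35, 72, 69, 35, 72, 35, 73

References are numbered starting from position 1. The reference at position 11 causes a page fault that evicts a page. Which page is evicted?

pos 1: 73: fault, frames [73]
pos 2: 69: fault, frames [73, 69]
pos 3: 35: fault, evict 73, frames [69, 35]
pos 4: 72: fault, evict 69, frames [35, 72]
pos 5: 73: fault, evict 35, frames [72, 73]
pos 6: 72: hit
pos 7: 73: hit
pos 8: 35: fault, evict 72, frames [73, 35]
pos 9: 72: fault, evict 73, frames [35, 72]
pos 10: 69: fault, evict 35, frames [72, 69]
pos 11: 35: fault, evict 72, frames [69, 35]
At position 11, page 72 is evicted.

72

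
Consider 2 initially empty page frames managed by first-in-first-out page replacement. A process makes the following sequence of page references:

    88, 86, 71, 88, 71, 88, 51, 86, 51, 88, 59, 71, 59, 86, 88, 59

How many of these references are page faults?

12

88 → fault, frames (88)
86 → fault, frames (88 86)
71 → fault, evict 88, frames (86 71)
88 → fault, evict 86, frames (71 88)
71 → hit
88 → hit
51 → fault, evict 71, frames (88 51)
86 → fault, evict 88, frames (51 86)
51 → hit
88 → fault, evict 51, frames (86 88)
59 → fault, evict 86, frames (88 59)
71 → fault, evict 88, frames (59 71)
59 → hit
86 → fault, evict 59, frames (71 86)
88 → fault, evict 71, frames (86 88)
59 → fault, evict 86, frames (88 59)
Page faults: 12.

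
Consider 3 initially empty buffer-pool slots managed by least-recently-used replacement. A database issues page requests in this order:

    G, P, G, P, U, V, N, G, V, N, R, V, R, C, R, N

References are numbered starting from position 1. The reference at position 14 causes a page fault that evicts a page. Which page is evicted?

N

pos 1: G → fault, frames (G)
pos 2: P → fault, frames (G P)
pos 3: G → hit
pos 4: P → hit
pos 5: U → fault, frames (G P U)
pos 6: V → fault, evict G, frames (P U V)
pos 7: N → fault, evict P, frames (U V N)
pos 8: G → fault, evict U, frames (V N G)
pos 9: V → hit
pos 10: N → hit
pos 11: R → fault, evict G, frames (V N R)
pos 12: V → hit
pos 13: R → hit
pos 14: C → fault, evict N, frames (V R C)
At position 14, page N is evicted.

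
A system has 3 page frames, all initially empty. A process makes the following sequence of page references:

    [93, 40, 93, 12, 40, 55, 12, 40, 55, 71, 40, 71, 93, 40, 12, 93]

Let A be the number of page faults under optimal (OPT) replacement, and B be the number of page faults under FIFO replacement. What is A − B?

Under OPT: F F . F . F . . . F . . F . . . → 6 faults.
Under FIFO: F F . F . F . . . F F . F . F . → 8 faults.
A − B = 6 − 8 = -2.

-2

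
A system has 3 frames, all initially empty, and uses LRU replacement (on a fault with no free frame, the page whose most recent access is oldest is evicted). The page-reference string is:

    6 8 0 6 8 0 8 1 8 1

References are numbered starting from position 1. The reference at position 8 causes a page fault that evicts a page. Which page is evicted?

pos 1: 6: miss, frames [6]
pos 2: 8: miss, frames [6, 8]
pos 3: 0: miss, frames [6, 8, 0]
pos 4: 6: hit
pos 5: 8: hit
pos 6: 0: hit
pos 7: 8: hit
pos 8: 1: miss, evict 6, frames [0, 8, 1]
At position 8, page 6 is evicted.

6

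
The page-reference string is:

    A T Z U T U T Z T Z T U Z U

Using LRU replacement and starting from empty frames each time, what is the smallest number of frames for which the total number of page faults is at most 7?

f=1: 14 faults
f=2: 8 faults
f=3: 4 faults
f=4: 4 faults
Smallest f with faults ≤ 7 is 3.

3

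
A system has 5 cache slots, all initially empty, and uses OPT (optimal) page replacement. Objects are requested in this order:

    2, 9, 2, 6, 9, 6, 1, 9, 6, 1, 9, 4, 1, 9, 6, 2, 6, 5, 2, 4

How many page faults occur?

2 -> miss, frames [2]
9 -> miss, frames [2, 9]
2 -> hit
6 -> miss, frames [2, 9, 6]
9 -> hit
6 -> hit
1 -> miss, frames [2, 9, 6, 1]
9 -> hit
6 -> hit
1 -> hit
9 -> hit
4 -> miss, frames [2, 9, 6, 1, 4]
1 -> hit
9 -> hit
6 -> hit
2 -> hit
6 -> hit
5 -> miss, evict 1, frames [2, 9, 6, 4, 5]
2 -> hit
4 -> hit
Page faults: 6.

6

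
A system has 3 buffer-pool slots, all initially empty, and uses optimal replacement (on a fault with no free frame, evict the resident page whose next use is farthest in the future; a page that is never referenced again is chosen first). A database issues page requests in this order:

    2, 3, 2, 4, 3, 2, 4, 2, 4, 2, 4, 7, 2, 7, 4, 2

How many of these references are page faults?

2: miss, frames (2)
3: miss, frames (2 3)
2: hit
4: miss, frames (2 3 4)
3: hit
2: hit
4: hit
2: hit
4: hit
2: hit
4: hit
7: miss, evict 3, frames (2 4 7)
2: hit
7: hit
4: hit
2: hit
Page faults: 4.

4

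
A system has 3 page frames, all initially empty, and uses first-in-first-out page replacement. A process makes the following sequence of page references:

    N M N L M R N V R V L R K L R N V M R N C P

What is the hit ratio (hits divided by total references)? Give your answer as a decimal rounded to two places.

N: miss, frames [N]
M: miss, frames [N, M]
N: hit
L: miss, frames [N, M, L]
M: hit
R: miss, evict N, frames [M, L, R]
N: miss, evict M, frames [L, R, N]
V: miss, evict L, frames [R, N, V]
R: hit
V: hit
L: miss, evict R, frames [N, V, L]
R: miss, evict N, frames [V, L, R]
K: miss, evict V, frames [L, R, K]
L: hit
R: hit
N: miss, evict L, frames [R, K, N]
V: miss, evict R, frames [K, N, V]
M: miss, evict K, frames [N, V, M]
R: miss, evict N, frames [V, M, R]
N: miss, evict V, frames [M, R, N]
C: miss, evict M, frames [R, N, C]
P: miss, evict R, frames [N, C, P]
Hits: 6 of 22 references → 6/22 = 0.2727.

0.27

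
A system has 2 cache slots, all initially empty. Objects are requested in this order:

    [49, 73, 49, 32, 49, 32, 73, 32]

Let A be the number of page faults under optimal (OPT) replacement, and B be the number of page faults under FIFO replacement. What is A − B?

Under OPT: F F . F . . F . → 4 faults.
Under FIFO: F F . F F . F F → 6 faults.
A − B = 4 − 6 = -2.

-2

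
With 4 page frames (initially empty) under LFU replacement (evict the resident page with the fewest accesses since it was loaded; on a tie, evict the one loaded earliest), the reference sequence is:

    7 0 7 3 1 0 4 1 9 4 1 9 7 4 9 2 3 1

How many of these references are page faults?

12

7 -> fault, frames [7]
0 -> fault, frames [7, 0]
7 -> hit
3 -> fault, frames [7, 0, 3]
1 -> fault, frames [7, 0, 3, 1]
0 -> hit
4 -> fault, evict 3, frames [7, 0, 1, 4]
1 -> hit
9 -> fault, evict 4, frames [7, 0, 1, 9]
4 -> fault, evict 9, frames [7, 0, 1, 4]
1 -> hit
9 -> fault, evict 4, frames [7, 0, 1, 9]
7 -> hit
4 -> fault, evict 9, frames [7, 0, 1, 4]
9 -> fault, evict 4, frames [7, 0, 1, 9]
2 -> fault, evict 9, frames [7, 0, 1, 2]
3 -> fault, evict 2, frames [7, 0, 1, 3]
1 -> hit
Page faults: 12.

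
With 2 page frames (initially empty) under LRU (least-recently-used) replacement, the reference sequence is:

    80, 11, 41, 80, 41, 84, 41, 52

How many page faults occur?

6

80 → miss, frames (80)
11 → miss, frames (80 11)
41 → miss, evict 80, frames (11 41)
80 → miss, evict 11, frames (41 80)
41 → hit
84 → miss, evict 80, frames (41 84)
41 → hit
52 → miss, evict 84, frames (41 52)
Page faults: 6.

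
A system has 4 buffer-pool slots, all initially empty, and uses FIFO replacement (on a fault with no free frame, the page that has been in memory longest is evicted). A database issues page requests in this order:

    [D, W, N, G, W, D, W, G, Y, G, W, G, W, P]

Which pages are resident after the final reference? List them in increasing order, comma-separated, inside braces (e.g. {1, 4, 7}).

{G, N, P, Y}

D: fault, frames [D]
W: fault, frames [D, W]
N: fault, frames [D, W, N]
G: fault, frames [D, W, N, G]
W: hit
D: hit
W: hit
G: hit
Y: fault, evict D, frames [W, N, G, Y]
G: hit
W: hit
G: hit
W: hit
P: fault, evict W, frames [N, G, Y, P]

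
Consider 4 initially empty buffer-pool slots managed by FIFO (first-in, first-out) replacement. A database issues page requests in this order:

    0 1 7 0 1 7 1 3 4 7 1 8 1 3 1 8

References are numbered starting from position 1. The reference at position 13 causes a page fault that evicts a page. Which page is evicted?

7

pos 1: 0 → fault, frames [0]
pos 2: 1 → fault, frames [0, 1]
pos 3: 7 → fault, frames [0, 1, 7]
pos 4: 0 → hit
pos 5: 1 → hit
pos 6: 7 → hit
pos 7: 1 → hit
pos 8: 3 → fault, frames [0, 1, 7, 3]
pos 9: 4 → fault, evict 0, frames [1, 7, 3, 4]
pos 10: 7 → hit
pos 11: 1 → hit
pos 12: 8 → fault, evict 1, frames [7, 3, 4, 8]
pos 13: 1 → fault, evict 7, frames [3, 4, 8, 1]
At position 13, page 7 is evicted.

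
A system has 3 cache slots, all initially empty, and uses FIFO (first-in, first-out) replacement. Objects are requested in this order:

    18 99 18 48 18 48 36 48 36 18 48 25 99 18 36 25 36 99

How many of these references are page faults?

18 → fault, frames (18)
99 → fault, frames (18 99)
18 → hit
48 → fault, frames (18 99 48)
18 → hit
48 → hit
36 → fault, evict 18, frames (99 48 36)
48 → hit
36 → hit
18 → fault, evict 99, frames (48 36 18)
48 → hit
25 → fault, evict 48, frames (36 18 25)
99 → fault, evict 36, frames (18 25 99)
18 → hit
36 → fault, evict 18, frames (25 99 36)
25 → hit
36 → hit
99 → hit
Page faults: 8.

8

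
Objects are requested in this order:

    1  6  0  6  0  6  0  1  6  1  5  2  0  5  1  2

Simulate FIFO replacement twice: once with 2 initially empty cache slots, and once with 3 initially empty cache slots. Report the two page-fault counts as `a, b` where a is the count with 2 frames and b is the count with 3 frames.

2 frames: F F F . . . . F F . F F F F F F → 11 faults.
3 frames: F F F . . . . . . . F F . . F . → 6 faults.
6 < 11: adding a frame reduced faults, as is typical.

11, 6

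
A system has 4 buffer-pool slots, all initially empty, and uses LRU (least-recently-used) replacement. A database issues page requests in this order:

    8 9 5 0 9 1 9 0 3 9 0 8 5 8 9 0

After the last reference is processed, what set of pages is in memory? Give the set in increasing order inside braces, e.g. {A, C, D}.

{0, 5, 8, 9}

8 → miss, frames {8}
9 → miss, frames {8,9}
5 → miss, frames {8,9,5}
0 → miss, frames {8,9,5,0}
9 → hit
1 → miss, evict 8, frames {5,0,9,1}
9 → hit
0 → hit
3 → miss, evict 5, frames {1,9,0,3}
9 → hit
0 → hit
8 → miss, evict 1, frames {3,9,0,8}
5 → miss, evict 3, frames {9,0,8,5}
8 → hit
9 → hit
0 → hit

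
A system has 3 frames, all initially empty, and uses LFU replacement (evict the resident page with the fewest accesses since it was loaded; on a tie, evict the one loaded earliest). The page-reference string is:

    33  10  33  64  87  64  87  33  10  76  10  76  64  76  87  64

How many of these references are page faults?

33: miss, frames {33}
10: miss, frames {33,10}
33: hit
64: miss, frames {33,10,64}
87: miss, evict 10, frames {33,64,87}
64: hit
87: hit
33: hit
10: miss, evict 64, frames {33,87,10}
76: miss, evict 10, frames {33,87,76}
10: miss, evict 76, frames {33,87,10}
76: miss, evict 10, frames {33,87,76}
64: miss, evict 76, frames {33,87,64}
76: miss, evict 64, frames {33,87,76}
87: hit
64: miss, evict 76, frames {33,87,64}
Page faults: 11.

11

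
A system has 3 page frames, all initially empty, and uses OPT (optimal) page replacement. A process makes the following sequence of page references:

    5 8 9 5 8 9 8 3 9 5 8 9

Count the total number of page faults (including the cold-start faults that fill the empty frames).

5: fault, frames [5]
8: fault, frames [5, 8]
9: fault, frames [5, 8, 9]
5: hit
8: hit
9: hit
8: hit
3: fault, evict 8, frames [5, 9, 3]
9: hit
5: hit
8: fault, evict 3, frames [5, 9, 8]
9: hit
Page faults: 5.

5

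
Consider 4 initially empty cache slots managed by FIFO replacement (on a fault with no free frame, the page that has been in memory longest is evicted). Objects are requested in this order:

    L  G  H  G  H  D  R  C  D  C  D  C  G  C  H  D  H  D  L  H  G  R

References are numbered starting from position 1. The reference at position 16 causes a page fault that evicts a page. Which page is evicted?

pos 1: L: miss, frames (L)
pos 2: G: miss, frames (L G)
pos 3: H: miss, frames (L G H)
pos 4: G: hit
pos 5: H: hit
pos 6: D: miss, frames (L G H D)
pos 7: R: miss, evict L, frames (G H D R)
pos 8: C: miss, evict G, frames (H D R C)
pos 9: D: hit
pos 10: C: hit
pos 11: D: hit
pos 12: C: hit
pos 13: G: miss, evict H, frames (D R C G)
pos 14: C: hit
pos 15: H: miss, evict D, frames (R C G H)
pos 16: D: miss, evict R, frames (C G H D)
At position 16, page R is evicted.

R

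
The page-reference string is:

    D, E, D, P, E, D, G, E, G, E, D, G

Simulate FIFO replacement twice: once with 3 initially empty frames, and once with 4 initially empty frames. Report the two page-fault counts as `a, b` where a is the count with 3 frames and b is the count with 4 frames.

3 frames: F F . F . . F . . . F . → 5 faults.
4 frames: F F . F . . F . . . . . → 4 faults.
4 < 5: adding a frame reduced faults, as is typical.

5, 4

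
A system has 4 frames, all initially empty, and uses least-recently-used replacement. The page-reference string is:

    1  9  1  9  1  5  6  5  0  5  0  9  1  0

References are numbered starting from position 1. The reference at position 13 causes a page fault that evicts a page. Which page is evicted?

pos 1: 1 -> miss, frames {1}
pos 2: 9 -> miss, frames {1,9}
pos 3: 1 -> hit
pos 4: 9 -> hit
pos 5: 1 -> hit
pos 6: 5 -> miss, frames {9,1,5}
pos 7: 6 -> miss, frames {9,1,5,6}
pos 8: 5 -> hit
pos 9: 0 -> miss, evict 9, frames {1,6,5,0}
pos 10: 5 -> hit
pos 11: 0 -> hit
pos 12: 9 -> miss, evict 1, frames {6,5,0,9}
pos 13: 1 -> miss, evict 6, frames {5,0,9,1}
At position 13, page 6 is evicted.

6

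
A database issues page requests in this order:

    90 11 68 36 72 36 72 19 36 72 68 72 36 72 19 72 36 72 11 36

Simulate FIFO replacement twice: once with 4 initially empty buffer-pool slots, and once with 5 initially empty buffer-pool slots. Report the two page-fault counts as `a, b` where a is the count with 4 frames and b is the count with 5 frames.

7, 6

4 frames: F F F F F . . F . . . . . . . . . . F . → 7 faults.
5 frames: F F F F F . . F . . . . . . . . . . . . → 6 faults.
6 < 7: adding a frame reduced faults, as is typical.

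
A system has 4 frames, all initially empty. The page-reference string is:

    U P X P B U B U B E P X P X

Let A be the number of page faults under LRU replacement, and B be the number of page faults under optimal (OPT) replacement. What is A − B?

Under LRU: F F F . F . . . . F . F . . → 6 faults.
Under OPT: F F F . F . . . . F . . . . → 5 faults.
A − B = 6 − 5 = 1.

1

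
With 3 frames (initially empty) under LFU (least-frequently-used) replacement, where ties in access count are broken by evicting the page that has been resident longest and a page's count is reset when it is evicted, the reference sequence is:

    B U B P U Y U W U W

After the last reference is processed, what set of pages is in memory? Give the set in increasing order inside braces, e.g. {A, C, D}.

{B, U, W}

B: miss, frames [B]
U: miss, frames [B, U]
B: hit
P: miss, frames [B, U, P]
U: hit
Y: miss, evict P, frames [B, U, Y]
U: hit
W: miss, evict Y, frames [B, U, W]
U: hit
W: hit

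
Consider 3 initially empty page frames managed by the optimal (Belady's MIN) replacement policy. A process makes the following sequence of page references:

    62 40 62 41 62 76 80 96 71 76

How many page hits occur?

3

62: miss, frames {62}
40: miss, frames {62,40}
62: hit
41: miss, frames {62,40,41}
62: hit
76: miss, evict 41, frames {62,40,76}
80: miss, evict 40, frames {62,76,80}
96: miss, evict 80, frames {62,76,96}
71: miss, evict 96, frames {62,76,71}
76: hit
Hits: 3.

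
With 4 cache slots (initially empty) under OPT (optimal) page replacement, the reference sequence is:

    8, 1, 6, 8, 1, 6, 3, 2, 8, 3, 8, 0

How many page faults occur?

6

8 -> miss, frames [8]
1 -> miss, frames [8, 1]
6 -> miss, frames [8, 1, 6]
8 -> hit
1 -> hit
6 -> hit
3 -> miss, frames [8, 1, 6, 3]
2 -> miss, evict 6, frames [8, 1, 3, 2]
8 -> hit
3 -> hit
8 -> hit
0 -> miss, evict 2, frames [8, 1, 3, 0]
Page faults: 6.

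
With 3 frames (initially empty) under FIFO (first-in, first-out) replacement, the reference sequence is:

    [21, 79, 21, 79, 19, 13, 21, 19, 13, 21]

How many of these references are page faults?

5

21 -> fault, frames {21}
79 -> fault, frames {21,79}
21 -> hit
79 -> hit
19 -> fault, frames {21,79,19}
13 -> fault, evict 21, frames {79,19,13}
21 -> fault, evict 79, frames {19,13,21}
19 -> hit
13 -> hit
21 -> hit
Page faults: 5.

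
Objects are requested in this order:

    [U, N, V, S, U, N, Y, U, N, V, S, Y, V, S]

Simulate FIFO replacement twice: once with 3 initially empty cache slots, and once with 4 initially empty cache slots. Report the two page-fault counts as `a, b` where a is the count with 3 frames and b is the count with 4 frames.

9, 10

3 frames: F F F F F F F . . F F . . . → 9 faults.
4 frames: F F F F . . F F F F F F . . → 10 faults.
10 > 9: adding a frame increased faults — Belady's anomaly.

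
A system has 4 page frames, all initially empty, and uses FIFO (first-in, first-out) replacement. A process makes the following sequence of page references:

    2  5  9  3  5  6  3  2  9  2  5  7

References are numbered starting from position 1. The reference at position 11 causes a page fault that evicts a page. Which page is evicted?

9

pos 1: 2: fault, frames [2]
pos 2: 5: fault, frames [2, 5]
pos 3: 9: fault, frames [2, 5, 9]
pos 4: 3: fault, frames [2, 5, 9, 3]
pos 5: 5: hit
pos 6: 6: fault, evict 2, frames [5, 9, 3, 6]
pos 7: 3: hit
pos 8: 2: fault, evict 5, frames [9, 3, 6, 2]
pos 9: 9: hit
pos 10: 2: hit
pos 11: 5: fault, evict 9, frames [3, 6, 2, 5]
At position 11, page 9 is evicted.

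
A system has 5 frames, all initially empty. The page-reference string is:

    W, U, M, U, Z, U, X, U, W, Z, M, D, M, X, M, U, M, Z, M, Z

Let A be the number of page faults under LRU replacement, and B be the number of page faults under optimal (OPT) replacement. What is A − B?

2

Under LRU: F F F . F . F . . . . F . F . F . . . . → 8 faults.
Under OPT: F F F . F . F . . . . F . . . . . . . . → 6 faults.
A − B = 8 − 6 = 2.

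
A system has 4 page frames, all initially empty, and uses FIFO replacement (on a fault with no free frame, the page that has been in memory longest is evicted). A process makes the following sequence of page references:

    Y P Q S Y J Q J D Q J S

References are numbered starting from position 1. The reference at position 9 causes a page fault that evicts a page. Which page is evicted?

P

pos 1: Y -> miss, frames {Y}
pos 2: P -> miss, frames {Y,P}
pos 3: Q -> miss, frames {Y,P,Q}
pos 4: S -> miss, frames {Y,P,Q,S}
pos 5: Y -> hit
pos 6: J -> miss, evict Y, frames {P,Q,S,J}
pos 7: Q -> hit
pos 8: J -> hit
pos 9: D -> miss, evict P, frames {Q,S,J,D}
At position 9, page P is evicted.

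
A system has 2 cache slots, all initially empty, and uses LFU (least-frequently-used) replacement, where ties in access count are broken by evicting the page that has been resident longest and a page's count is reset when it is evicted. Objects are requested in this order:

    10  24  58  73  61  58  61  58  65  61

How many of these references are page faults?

8

10: miss, frames {10}
24: miss, frames {10,24}
58: miss, evict 10, frames {24,58}
73: miss, evict 24, frames {58,73}
61: miss, evict 58, frames {73,61}
58: miss, evict 73, frames {61,58}
61: hit
58: hit
65: miss, evict 61, frames {58,65}
61: miss, evict 65, frames {58,61}
Page faults: 8.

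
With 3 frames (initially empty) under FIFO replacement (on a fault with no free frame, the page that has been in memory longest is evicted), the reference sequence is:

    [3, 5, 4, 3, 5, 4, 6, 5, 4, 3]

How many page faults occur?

3: fault, frames (3)
5: fault, frames (3 5)
4: fault, frames (3 5 4)
3: hit
5: hit
4: hit
6: fault, evict 3, frames (5 4 6)
5: hit
4: hit
3: fault, evict 5, frames (4 6 3)
Page faults: 5.

5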